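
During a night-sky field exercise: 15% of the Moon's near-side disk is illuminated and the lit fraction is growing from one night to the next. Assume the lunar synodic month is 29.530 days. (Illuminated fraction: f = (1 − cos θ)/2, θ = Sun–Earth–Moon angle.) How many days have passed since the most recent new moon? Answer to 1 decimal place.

Invert f = (1 − cos θ)/2 to get cos θ = 1 − 2(0.15) = 0.700, hence θ₀ = arccos 0.700 = 45.6°.
The Moon is waxing (0°–180°), so θ = 45.6° directly.
Age = 29.530 × 45.6°/360° ≈ 3.74 days.

3.7 days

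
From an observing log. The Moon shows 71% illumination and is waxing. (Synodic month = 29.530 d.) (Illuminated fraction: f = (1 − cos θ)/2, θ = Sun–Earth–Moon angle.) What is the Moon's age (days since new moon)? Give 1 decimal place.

9.4 days

From f = (1 − cos θ)/2: cos θ = 1 − 2×0.71 = -0.420; arccos → 114.8°.
Waxing ⇒ before full, so θ = 114.8°.
That fraction of the synodic month is 114.8/360 × 29.530 d ≈ 9.42 d.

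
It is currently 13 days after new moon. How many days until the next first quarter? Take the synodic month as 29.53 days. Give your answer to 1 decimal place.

23.9 days

First quarter occurs at elongation 90°, i.e. at age 29.53 × 90/360 = 7.383 d.
Already past this cycle's first quarter; the next is at 7.383 + 29.53 = 36.913 d, so 36.913 − 13 = 23.913 days.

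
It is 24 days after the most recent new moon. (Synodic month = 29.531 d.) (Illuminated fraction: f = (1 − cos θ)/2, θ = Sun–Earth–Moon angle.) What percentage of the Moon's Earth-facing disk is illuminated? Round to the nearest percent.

The Moon has covered 24/29.531 of its cycle, so θ ≈ 360° × 24/29.531 = 292.6°.
Illuminated fraction = (1 − cos 292.6°)/2 = (1 − 0.384)/2 ≈ 0.308, so 31%.

31%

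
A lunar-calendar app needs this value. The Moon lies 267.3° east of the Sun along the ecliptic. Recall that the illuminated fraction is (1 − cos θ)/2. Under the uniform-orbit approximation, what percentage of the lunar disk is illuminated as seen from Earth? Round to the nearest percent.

f = (1 − cos 267.3°)/2 = (1 − (-0.047))/2 ≈ 0.524, i.e. 52%.

52%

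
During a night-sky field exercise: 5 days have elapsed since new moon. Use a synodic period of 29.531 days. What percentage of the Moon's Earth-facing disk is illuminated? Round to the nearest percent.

26%

The Moon has covered 5/29.531 of its cycle, so θ ≈ 360° × 5/29.531 = 61.0°.
Illuminated fraction = (1 − cos 61.0°)/2 = (1 − 0.486)/2 ≈ 0.257, so 26%.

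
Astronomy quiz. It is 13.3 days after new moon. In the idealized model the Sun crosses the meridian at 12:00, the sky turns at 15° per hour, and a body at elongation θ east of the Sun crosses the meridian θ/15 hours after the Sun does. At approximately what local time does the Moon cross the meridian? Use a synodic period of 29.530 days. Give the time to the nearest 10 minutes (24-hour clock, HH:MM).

22:50

Phase angle: θ = 360°·(13.3 d)/(29.530 d) = 162.1°.
The Moon trails the Sun by θ/15 = 162.1/15 ≈ 10.81 hours.
12:00 + 10.809 h ≈ 22:49 → 22:50 to the nearest ten minutes.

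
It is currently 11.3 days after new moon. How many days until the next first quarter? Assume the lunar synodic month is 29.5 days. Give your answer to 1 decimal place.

First quarter is 0.25 of the way through the cycle: age 0.25 × 29.5 = 7.375 d.
Already past this cycle's first quarter; the next is at 7.375 + 29.5 = 36.875 d, so 36.875 − 11.3 = 25.575 days.

25.6 days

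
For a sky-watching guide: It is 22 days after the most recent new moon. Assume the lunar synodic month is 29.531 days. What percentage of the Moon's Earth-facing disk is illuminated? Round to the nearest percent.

Elongation θ = 360° × 22/29.531 ≈ 268.2°.
Illuminated fraction = (1 − cos 268.2°)/2 = (1 − (-0.032))/2 ≈ 0.516, so 52%.

52%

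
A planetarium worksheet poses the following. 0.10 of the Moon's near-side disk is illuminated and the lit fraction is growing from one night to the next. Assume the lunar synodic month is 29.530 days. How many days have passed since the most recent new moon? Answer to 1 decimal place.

3.0 days

Invert f = (1 − cos θ)/2 to get cos θ = 1 − 2(0.10) = 0.800, hence θ₀ = arccos 0.800 = 36.9°.
Before full moon the principal value applies: θ = 36.9°.
At 360°/29.530 d per day, 36.9° corresponds to 3.02 days.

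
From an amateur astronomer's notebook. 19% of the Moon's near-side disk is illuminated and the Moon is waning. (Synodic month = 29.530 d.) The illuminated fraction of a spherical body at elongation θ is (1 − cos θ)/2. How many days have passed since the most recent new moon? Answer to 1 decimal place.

cos θ = 1 − 2f = 0.620, giving a principal value of 51.7°.
A waning Moon lies in 180°–360°, so θ = 360° − 51.7° = 308.3°.
At 360°/29.530 d per day, 308.3° corresponds to 25.29 days.

25.3 days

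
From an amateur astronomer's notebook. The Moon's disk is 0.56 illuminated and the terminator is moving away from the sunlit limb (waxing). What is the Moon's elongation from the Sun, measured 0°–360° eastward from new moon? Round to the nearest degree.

97°

Invert f = (1 − cos θ)/2 to get cos θ = 1 − 2(0.56) = -0.120, hence θ₀ = arccos -0.120 = 96.9°.
Before full moon the principal value applies: θ = 96.9°.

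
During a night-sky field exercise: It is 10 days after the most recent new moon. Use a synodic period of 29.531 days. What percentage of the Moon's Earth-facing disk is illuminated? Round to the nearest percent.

The Moon has covered 10/29.531 of its cycle, so θ ≈ 360° × 10/29.531 = 121.9°.
cos 121.9° = (-0.529), so f = (1 − (-0.529))/2 = 0.764, so 76%.

76%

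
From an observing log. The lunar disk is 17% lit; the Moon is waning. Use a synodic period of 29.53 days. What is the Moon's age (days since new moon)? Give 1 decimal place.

25.5 days

Invert f = (1 − cos θ)/2 to get cos θ = 1 − 2(0.17) = 0.660, hence θ₀ = arccos 0.660 = 48.7°.
Waning ⇒ past full, so θ = 360° − 48.7° = 311.3°.
That fraction of the synodic month is 311.3/360 × 29.53 d ≈ 25.54 d.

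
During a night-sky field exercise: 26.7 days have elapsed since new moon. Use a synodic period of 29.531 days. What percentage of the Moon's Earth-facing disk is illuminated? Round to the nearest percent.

The Moon has covered 26.7/29.531 of its cycle, so θ ≈ 360° × 26.7/29.531 = 325.5°.
cos 325.5° = 0.824, so f = (1 − 0.824)/2 = 0.088, so 9%.

9%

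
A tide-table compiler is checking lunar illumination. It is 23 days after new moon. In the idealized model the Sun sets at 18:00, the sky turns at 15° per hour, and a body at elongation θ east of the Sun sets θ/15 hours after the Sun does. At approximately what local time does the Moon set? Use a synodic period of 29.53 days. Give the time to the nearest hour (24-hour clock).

Phase angle: θ = 360°·(23 d)/(29.53 d) = 280.4°.
At 15° of sky rotation per hour, 280.4° corresponds to a 18.69 h lag.
18:00 + 18.69 h ≈ 12:42 → 13:00 to the nearest hour.

13:00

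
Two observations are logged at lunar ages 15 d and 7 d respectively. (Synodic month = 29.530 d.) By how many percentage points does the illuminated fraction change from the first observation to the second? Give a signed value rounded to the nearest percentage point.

-54 percentage points

θ₁ = 360° × 15/29.530 = 182.9°, f₁ = (1 − cos θ₁)/2 = 0.999.
θ₂ = 360° × 7/29.530 = 85.3°, f₂ = (1 − cos θ₂)/2 = 0.459.
Change = f₂ − f₁ = -0.540 → -54 percentage points.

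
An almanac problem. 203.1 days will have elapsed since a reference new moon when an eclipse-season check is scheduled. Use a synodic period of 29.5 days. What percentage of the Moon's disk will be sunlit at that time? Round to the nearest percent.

13%

203.1/29.5 = 6.885 lunations, so 6 complete cycles and 26.10 d into the next.
Elongation θ = 360° × 26.10/29.5 ≈ 318.5°.
With cos θ = 0.749, the lit fraction is (1 − 0.749)/2 ≈ 0.125, so 13%.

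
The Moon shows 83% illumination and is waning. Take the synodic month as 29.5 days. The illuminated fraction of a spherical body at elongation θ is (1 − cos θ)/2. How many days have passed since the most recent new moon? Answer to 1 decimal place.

From f = (1 − cos θ)/2: cos θ = 1 − 2×0.83 = -0.660; arccos → 131.3°.
A waning Moon lies in 180°–360°, so θ = 360° − 131.3° = 228.7°.
That fraction of the synodic month is 228.7/360 × 29.5 d ≈ 18.74 d.

18.7 days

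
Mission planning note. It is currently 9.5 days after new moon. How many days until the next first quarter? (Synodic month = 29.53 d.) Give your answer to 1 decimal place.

First quarter occurs at elongation 90°, i.e. at age 29.53 × 90/360 = 7.383 d.
This lunation's first quarter (7.383 d) has passed, so add one period: 36.913 − 9.5 = 27.413 days.

27.4 days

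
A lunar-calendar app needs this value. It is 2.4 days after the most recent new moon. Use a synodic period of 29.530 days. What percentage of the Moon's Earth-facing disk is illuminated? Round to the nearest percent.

Phase angle: θ = 360°·(2.4 d)/(29.530 d) = 29.3°.
cos 29.3° = 0.872, so f = (1 − 0.872)/2 = 0.064, so 6%.

6%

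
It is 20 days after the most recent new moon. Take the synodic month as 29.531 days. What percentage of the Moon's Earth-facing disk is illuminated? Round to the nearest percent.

72%

Phase angle: θ = 360°·(20 d)/(29.531 d) = 243.8°.
With cos θ = (-0.441), the lit fraction is (1 − (-0.441))/2 ≈ 0.721, so 72%.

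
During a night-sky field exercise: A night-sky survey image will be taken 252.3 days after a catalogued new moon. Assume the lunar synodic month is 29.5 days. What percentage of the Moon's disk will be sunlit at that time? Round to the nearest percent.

Reduce mod P: 252.3 − 8×29.5 = 16.30 d into the current lunation.
The Moon has covered 16.30/29.5 of its cycle, so θ ≈ 360° × 16.30/29.5 = 198.9°.
cos 198.9° = (-0.946), so f = (1 − (-0.946))/2 = 0.973, so 97%.

97%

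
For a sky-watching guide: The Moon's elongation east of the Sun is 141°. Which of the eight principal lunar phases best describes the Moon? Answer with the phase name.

The waxing gibbous sector spans roughly 112°–158°; 141° falls inside it.

waxing gibbous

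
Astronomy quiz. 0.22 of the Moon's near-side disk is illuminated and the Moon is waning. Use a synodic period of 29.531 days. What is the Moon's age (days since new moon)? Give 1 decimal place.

Invert f = (1 − cos θ)/2 to get cos θ = 1 − 2(0.22) = 0.560, hence θ₀ = arccos 0.560 = 55.9°.
A waning Moon lies in 180°–360°, so θ = 360° − 55.9° = 304.1°.
At 360°/29.531 d per day, 304.1° corresponds to 24.94 days.

24.9 days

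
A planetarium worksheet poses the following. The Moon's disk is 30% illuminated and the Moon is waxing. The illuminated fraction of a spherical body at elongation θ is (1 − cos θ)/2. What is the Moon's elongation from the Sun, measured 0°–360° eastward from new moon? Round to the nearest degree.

From f = (1 − cos θ)/2: cos θ = 1 − 2×0.30 = 0.400; arccos → 66.4°.
The Moon is waxing (0°–180°), so θ = 66.4° directly.

66°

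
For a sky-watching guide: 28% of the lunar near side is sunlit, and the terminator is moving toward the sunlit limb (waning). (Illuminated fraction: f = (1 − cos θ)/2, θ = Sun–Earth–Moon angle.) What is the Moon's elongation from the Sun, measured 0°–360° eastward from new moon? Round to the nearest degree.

Invert f = (1 − cos θ)/2 to get cos θ = 1 − 2(0.28) = 0.440, hence θ₀ = arccos 0.440 = 63.9°.
Since the Moon is past full (waning), take the reflex angle: θ = 360° − 63.9° = 296.1°.

296°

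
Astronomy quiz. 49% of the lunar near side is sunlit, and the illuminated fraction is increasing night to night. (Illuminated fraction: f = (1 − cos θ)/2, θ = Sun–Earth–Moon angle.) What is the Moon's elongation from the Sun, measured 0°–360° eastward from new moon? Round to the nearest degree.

89°

Invert f = (1 − cos θ)/2 to get cos θ = 1 − 2(0.49) = 0.020, hence θ₀ = arccos 0.020 = 88.9°.
Waxing ⇒ before full, so θ = 88.9°.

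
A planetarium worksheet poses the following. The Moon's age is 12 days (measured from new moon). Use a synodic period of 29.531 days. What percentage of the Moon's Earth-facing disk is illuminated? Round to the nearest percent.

92%

Phase angle: θ = 360°·(12 d)/(29.531 d) = 146.3°.
Illuminated fraction = (1 − cos 146.3°)/2 = (1 − (-0.832))/2 ≈ 0.916, so 92%.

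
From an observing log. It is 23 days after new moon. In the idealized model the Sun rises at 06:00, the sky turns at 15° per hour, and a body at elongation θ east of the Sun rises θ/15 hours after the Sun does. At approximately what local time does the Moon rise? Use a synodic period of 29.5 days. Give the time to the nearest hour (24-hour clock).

01:00

Elongation θ = 360° × 23/29.5 ≈ 280.7°.
At 15° of sky rotation per hour, 280.7° corresponds to a 18.71 h lag.
06:00 + 18.71 h ≈ 00:43 → 01:00 to the nearest hour.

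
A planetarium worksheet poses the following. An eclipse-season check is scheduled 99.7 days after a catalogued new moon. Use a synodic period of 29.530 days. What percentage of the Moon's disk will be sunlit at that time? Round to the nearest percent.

86%

99.7/29.530 = 3.376 lunations, so 3 complete cycles and 11.11 d into the next.
Phase angle: θ = 360°·(11.11 d)/(29.530 d) = 135.4°.
Illuminated fraction = (1 − cos 135.4°)/2 = (1 − (-0.713))/2 ≈ 0.856, so 86%.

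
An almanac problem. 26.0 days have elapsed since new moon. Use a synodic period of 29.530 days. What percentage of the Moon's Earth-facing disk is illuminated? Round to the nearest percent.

13%

Elongation θ = 360° × 26.0/29.530 ≈ 317.0°.
With cos θ = 0.731, the lit fraction is (1 − 0.731)/2 ≈ 0.135, so 13%.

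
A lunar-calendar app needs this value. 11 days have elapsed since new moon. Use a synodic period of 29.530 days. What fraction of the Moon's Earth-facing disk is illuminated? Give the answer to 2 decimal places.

Phase angle: θ = 360°·(11 d)/(29.530 d) = 134.1°.
With cos θ = (-0.696), the lit fraction is (1 − (-0.696))/2 ≈ 0.848.

0.85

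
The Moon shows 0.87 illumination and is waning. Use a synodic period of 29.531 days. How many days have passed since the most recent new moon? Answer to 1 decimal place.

18.2 days

From f = (1 − cos θ)/2: cos θ = 1 − 2×0.87 = -0.740; arccos → 137.7°.
Waning ⇒ past full, so θ = 360° − 137.7° = 222.3°.
That fraction of the synodic month is 222.3/360 × 29.531 d ≈ 18.23 d.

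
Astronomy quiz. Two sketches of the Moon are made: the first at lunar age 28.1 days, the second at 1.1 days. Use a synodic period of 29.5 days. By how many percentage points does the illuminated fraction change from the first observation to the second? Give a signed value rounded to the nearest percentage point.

-1 percentage points

First observation: θ = 360°·28.1/29.5 = 342.9°, so f = 0.022.
Second observation: θ = 13.4°, f = 0.014.
Δf = 0.014 − 0.022 = -0.008, i.e. -1 pp.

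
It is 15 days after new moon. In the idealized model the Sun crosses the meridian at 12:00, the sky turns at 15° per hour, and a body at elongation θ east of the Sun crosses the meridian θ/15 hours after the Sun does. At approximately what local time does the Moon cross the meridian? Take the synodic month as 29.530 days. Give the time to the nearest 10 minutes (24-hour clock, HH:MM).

00:10

Elongation θ = 360° × 15/29.530 ≈ 182.9°.
The Moon trails the Sun by θ/15 = 182.9/15 ≈ 12.19 hours.
12:00 + 12.191 h ≈ 00:11 → 00:10 to the nearest ten minutes.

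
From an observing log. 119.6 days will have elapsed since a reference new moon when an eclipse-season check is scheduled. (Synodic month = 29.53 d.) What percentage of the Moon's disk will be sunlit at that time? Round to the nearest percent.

2%

119.6/29.53 = 4.050 lunations, so 4 complete cycles and 1.48 d into the next.
The Moon has covered 1.48/29.53 of its cycle, so θ ≈ 360° × 1.48/29.53 = 18.0°.
cos 18.0° = 0.951, so f = (1 − 0.951)/2 = 0.025, so 2%.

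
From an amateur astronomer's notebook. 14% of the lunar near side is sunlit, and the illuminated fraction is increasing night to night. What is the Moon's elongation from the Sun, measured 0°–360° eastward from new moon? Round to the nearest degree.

44°

Invert f = (1 − cos θ)/2 to get cos θ = 1 − 2(0.14) = 0.720, hence θ₀ = arccos 0.720 = 43.9°.
Before full moon the principal value applies: θ = 43.9°.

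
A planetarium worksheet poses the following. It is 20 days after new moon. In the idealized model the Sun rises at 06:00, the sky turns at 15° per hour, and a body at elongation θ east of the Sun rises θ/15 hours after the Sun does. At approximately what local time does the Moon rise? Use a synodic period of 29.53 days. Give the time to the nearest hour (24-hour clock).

22:00

Elongation θ = 360° × 20/29.53 ≈ 243.8°.
Delay after the Sun = 243.8° / (15°/h) ≈ 16.25 h.
06:00 + 16.25 h ≈ 22:15 → 22:00 to the nearest hour.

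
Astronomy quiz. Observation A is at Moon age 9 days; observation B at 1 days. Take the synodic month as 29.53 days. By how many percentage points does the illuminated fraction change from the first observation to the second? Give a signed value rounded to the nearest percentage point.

-66 percentage points

First observation: θ = 360°·9/29.53 = 109.7°, so f = 0.669.
Second observation: θ = 12.2°, f = 0.011.
Δf = 0.011 − 0.669 = -0.657, i.e. -66 pp.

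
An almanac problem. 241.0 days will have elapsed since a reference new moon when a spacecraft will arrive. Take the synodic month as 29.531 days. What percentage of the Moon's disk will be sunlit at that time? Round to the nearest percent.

241.0 d spans 8 complete synodic months (8 × 29.531 = 236.25 d) plus 4.75 d.
Elongation θ = 360° × 4.75/29.531 ≈ 57.9°.
With cos θ = 0.531, the lit fraction is (1 − 0.531)/2 ≈ 0.235, so 23%.

23%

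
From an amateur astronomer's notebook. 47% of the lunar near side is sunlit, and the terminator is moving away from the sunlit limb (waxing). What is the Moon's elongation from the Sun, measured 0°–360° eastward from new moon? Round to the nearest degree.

87°

Invert f = (1 − cos θ)/2 to get cos θ = 1 − 2(0.47) = 0.060, hence θ₀ = arccos 0.060 = 86.6°.
The Moon is waxing (0°–180°), so θ = 86.6° directly.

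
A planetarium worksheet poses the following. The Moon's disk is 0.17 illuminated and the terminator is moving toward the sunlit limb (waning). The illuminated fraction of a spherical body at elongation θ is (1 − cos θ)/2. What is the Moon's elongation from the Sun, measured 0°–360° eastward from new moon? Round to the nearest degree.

311°

Invert f = (1 − cos θ)/2 to get cos θ = 1 − 2(0.17) = 0.660, hence θ₀ = arccos 0.660 = 48.7°.
Waning ⇒ past full, so θ = 360° − 48.7° = 311.3°.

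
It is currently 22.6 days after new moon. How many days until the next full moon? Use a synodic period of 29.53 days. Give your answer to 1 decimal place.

Full moon occurs at elongation 180°, i.e. at age 29.53 × 180/360 = 14.765 d.
Already past this cycle's full moon; the next is at 14.765 + 29.53 = 44.295 d, so 44.295 − 22.6 = 21.695 days.

21.7 days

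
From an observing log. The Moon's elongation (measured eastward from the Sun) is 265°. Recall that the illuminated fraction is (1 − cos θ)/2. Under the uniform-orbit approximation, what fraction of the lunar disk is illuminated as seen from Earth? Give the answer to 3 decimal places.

0.544

cos 265° = (-0.087), so f = (1 − (-0.087))/2 = 0.544.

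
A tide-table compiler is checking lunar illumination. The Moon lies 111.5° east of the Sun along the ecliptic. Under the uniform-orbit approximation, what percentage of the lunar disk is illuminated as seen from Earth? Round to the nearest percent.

f = (1 − cos 111.5°)/2 = (1 − (-0.367))/2 ≈ 0.683, i.e. 68%.

68%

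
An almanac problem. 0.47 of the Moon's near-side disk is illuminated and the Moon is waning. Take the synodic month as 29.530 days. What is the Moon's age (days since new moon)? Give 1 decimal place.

cos θ = 1 − 2f = 0.060, giving a principal value of 86.6°.
Since the Moon is past full (waning), take the reflex angle: θ = 360° − 86.6° = 273.4°.
At 360°/29.530 d per day, 273.4° corresponds to 22.43 days.

22.4 days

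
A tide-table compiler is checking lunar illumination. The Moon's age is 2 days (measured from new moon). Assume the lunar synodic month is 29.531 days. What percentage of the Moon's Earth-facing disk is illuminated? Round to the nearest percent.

Elongation θ = 360° × 2/29.531 ≈ 24.4°.
With cos θ = 0.911, the lit fraction is (1 − 0.911)/2 ≈ 0.045, so 4%.

4%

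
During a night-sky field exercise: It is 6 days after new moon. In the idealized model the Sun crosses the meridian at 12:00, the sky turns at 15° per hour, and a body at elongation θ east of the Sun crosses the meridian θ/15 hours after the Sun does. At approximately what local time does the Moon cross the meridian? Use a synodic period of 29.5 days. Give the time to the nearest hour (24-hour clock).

17:00

Elongation θ = 360° × 6/29.5 ≈ 73.2°.
At 15° of sky rotation per hour, 73.2° corresponds to a 4.88 h lag.
12:00 + 4.88 h ≈ 16:53 → 17:00 to the nearest hour.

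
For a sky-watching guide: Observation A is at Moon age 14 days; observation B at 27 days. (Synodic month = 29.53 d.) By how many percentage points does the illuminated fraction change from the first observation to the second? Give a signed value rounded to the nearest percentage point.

First observation: θ = 360°·14/29.53 = 170.7°, so f = 0.993.
Second observation: θ = 329.2°, f = 0.071.
Δf = 0.071 − 0.993 = -0.923, i.e. -92 pp.

-92 pp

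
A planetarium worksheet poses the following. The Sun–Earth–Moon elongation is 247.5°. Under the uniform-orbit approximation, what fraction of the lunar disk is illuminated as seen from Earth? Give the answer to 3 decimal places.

0.691

f = (1 − cos 247.5°)/2 = (1 − (-0.383))/2 ≈ 0.691.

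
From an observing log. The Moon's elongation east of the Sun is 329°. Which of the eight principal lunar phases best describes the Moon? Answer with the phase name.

waning crescent

The waning crescent sector spans roughly 292°–338°; 329° falls inside it.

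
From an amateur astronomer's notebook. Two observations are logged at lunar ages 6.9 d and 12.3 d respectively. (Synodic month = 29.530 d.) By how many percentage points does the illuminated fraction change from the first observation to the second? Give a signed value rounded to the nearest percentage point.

First observation: θ = 360°·6.9/29.530 = 84.1°, so f = 0.449.
Second observation: θ = 149.9°, f = 0.933.
Δf = 0.933 − 0.449 = +0.484, i.e. +48 pp.

+48 percentage points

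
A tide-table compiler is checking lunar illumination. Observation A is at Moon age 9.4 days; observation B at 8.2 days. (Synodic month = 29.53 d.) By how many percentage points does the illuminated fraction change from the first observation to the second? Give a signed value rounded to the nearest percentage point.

θ₁ = 360° × 9.4/29.53 = 114.6°, f₁ = (1 − cos θ₁)/2 = 0.708.
θ₂ = 360° × 8.2/29.53 = 100.0°, f₂ = (1 − cos θ₂)/2 = 0.587.
Change = f₂ − f₁ = -0.122 → -12 percentage points.

-12 pp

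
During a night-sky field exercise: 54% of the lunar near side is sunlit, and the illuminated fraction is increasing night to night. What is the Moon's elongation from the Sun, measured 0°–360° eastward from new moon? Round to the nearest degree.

cos θ = 1 − 2f = -0.080, giving a principal value of 94.6°.
Waxing ⇒ before full, so θ = 94.6°.

95°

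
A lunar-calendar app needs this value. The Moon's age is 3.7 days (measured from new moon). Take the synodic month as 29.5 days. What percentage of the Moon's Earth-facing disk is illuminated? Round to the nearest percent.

Elongation θ = 360° × 3.7/29.5 ≈ 45.2°.
cos 45.2° = 0.705, so f = (1 − 0.705)/2 = 0.147, so 15%.

15%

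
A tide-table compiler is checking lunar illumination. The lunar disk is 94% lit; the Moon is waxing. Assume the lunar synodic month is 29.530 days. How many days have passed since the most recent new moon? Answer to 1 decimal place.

12.4 days

Invert f = (1 − cos θ)/2 to get cos θ = 1 − 2(0.94) = -0.880, hence θ₀ = arccos -0.880 = 151.6°.
Waxing ⇒ before full, so θ = 151.6°.
That fraction of the synodic month is 151.6/360 × 29.530 d ≈ 12.44 d.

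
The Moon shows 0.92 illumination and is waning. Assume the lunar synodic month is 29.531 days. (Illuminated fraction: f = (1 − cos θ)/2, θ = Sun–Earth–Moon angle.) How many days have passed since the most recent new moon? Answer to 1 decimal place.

17.5 days

cos θ = 1 − 2f = -0.840, giving a principal value of 147.1°.
A waning Moon lies in 180°–360°, so θ = 360° − 147.1° = 212.9°.
At 360°/29.531 d per day, 212.9° corresponds to 17.46 days.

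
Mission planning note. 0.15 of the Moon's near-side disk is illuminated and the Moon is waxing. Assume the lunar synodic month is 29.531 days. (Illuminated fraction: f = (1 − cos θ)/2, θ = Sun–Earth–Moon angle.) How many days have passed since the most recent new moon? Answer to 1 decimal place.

From f = (1 − cos θ)/2: cos θ = 1 − 2×0.15 = 0.700; arccos → 45.6°.
Before full moon the principal value applies: θ = 45.6°.
At 360°/29.531 d per day, 45.6° corresponds to 3.74 days.

3.7 days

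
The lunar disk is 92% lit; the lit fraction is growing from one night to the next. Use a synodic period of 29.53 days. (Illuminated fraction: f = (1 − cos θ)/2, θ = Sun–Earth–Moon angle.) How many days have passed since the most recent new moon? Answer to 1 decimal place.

12.1 days

From f = (1 − cos θ)/2: cos θ = 1 − 2×0.92 = -0.840; arccos → 147.1°.
The Moon is waxing (0°–180°), so θ = 147.1° directly.
Age = 29.53 × 147.1°/360° ≈ 12.07 days.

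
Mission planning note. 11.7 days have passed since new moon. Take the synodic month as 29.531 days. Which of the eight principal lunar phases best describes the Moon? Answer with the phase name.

θ ≈ 360° × 11.7/29.531 = 143°, which falls in the waxing gibbous sector.

waxing gibbous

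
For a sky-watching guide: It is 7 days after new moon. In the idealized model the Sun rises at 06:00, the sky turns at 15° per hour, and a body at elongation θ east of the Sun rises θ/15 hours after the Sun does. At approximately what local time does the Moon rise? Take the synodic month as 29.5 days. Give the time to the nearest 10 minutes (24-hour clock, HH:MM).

11:40

Phase angle: θ = 360°·(7 d)/(29.5 d) = 85.4°.
At 15° of sky rotation per hour, 85.4° corresponds to a 5.69 h lag.
06:00 + 5.695 h ≈ 11:42 → 11:40 to the nearest ten minutes.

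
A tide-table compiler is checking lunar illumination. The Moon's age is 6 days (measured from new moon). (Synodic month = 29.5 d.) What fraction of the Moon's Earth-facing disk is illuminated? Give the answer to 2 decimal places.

Elongation θ = 360° × 6/29.5 ≈ 73.2°.
With cos θ = 0.289, the lit fraction is (1 − 0.289)/2 ≈ 0.356.

0.36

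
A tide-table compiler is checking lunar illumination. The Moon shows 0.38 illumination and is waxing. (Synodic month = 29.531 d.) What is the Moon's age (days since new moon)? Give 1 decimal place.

6.2 days

cos θ = 1 − 2f = 0.240, giving a principal value of 76.1°.
Waxing ⇒ before full, so θ = 76.1°.
At 360°/29.531 d per day, 76.1° corresponds to 6.24 days.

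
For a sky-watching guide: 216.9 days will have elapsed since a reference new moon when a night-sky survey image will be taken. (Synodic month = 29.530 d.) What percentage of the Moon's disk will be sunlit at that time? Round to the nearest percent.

Reduce mod P: 216.9 − 7×29.530 = 10.19 d into the current lunation.
Elongation θ = 360° × 10.19/29.530 ≈ 124.2°.
Illuminated fraction = (1 − cos 124.2°)/2 = (1 − (-0.562))/2 ≈ 0.781, so 78%.

78%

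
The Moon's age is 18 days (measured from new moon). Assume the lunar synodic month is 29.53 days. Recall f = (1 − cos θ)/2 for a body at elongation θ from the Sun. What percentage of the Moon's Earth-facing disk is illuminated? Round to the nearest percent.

89%

The Moon has covered 18/29.53 of its cycle, so θ ≈ 360° × 18/29.53 = 219.4°.
cos 219.4° = (-0.772), so f = (1 − (-0.772))/2 = 0.886, so 89%.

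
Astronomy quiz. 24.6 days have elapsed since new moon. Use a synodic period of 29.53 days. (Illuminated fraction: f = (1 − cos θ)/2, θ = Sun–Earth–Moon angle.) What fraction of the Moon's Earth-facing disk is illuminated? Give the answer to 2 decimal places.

0.25

The Moon has covered 24.6/29.53 of its cycle, so θ ≈ 360° × 24.6/29.53 = 299.9°.
Illuminated fraction = (1 − cos 299.9°)/2 = (1 − 0.498)/2 ≈ 0.251.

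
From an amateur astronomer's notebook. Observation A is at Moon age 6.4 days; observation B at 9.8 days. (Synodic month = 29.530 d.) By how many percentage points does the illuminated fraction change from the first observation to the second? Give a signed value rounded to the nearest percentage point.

+35 pp

θ₁ = 360° × 6.4/29.530 = 78.0°, f₁ = (1 − cos θ₁)/2 = 0.396.
θ₂ = 360° × 9.8/29.530 = 119.5°, f₂ = (1 − cos θ₂)/2 = 0.746.
Change = f₂ − f₁ = +0.350 → +35 percentage points.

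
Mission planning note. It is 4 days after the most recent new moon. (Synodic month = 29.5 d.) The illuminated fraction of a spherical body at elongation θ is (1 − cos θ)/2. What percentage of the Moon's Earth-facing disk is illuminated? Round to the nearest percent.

17%

Phase angle: θ = 360°·(4 d)/(29.5 d) = 48.8°.
With cos θ = 0.659, the lit fraction is (1 − 0.659)/2 ≈ 0.171, so 17%.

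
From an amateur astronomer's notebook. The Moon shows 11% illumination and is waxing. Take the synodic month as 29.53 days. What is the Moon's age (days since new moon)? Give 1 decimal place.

Invert f = (1 − cos θ)/2 to get cos θ = 1 − 2(0.11) = 0.780, hence θ₀ = arccos 0.780 = 38.7°.
The Moon is waxing (0°–180°), so θ = 38.7° directly.
Age = 29.53 × 38.7°/360° ≈ 3.18 days.

3.2 days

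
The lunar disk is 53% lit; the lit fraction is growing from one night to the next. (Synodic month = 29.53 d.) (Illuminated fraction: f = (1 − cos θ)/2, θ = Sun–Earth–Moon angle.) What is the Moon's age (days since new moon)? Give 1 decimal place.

From f = (1 − cos θ)/2: cos θ = 1 − 2×0.53 = -0.060; arccos → 93.4°.
The Moon is waxing (0°–180°), so θ = 93.4° directly.
Age = 29.53 × 93.4°/360° ≈ 7.66 days.

7.7 days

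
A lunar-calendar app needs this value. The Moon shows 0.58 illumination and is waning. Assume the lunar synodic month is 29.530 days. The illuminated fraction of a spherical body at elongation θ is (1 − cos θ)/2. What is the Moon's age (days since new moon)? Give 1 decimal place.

21.4 days

Invert f = (1 − cos θ)/2 to get cos θ = 1 − 2(0.58) = -0.160, hence θ₀ = arccos -0.160 = 99.2°.
Since the Moon is past full (waning), take the reflex angle: θ = 360° − 99.2° = 260.8°.
Age = 29.530 × 260.8°/360° ≈ 21.39 days.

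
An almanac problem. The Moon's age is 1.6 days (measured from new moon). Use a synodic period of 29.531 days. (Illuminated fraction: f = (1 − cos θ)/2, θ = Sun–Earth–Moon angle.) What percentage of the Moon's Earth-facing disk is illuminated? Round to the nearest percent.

3%

The Moon has covered 1.6/29.531 of its cycle, so θ ≈ 360° × 1.6/29.531 = 19.5°.
cos 19.5° = 0.943, so f = (1 − 0.943)/2 = 0.029, so 3%.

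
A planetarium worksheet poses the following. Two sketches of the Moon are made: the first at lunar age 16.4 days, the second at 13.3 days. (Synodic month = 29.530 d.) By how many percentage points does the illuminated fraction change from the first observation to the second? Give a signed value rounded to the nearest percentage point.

+1 percentage points

First observation: θ = 360°·16.4/29.530 = 199.9°, so f = 0.970.
Second observation: θ = 162.1°, f = 0.976.
Δf = 0.976 − 0.970 = +0.006, i.e. +1 pp.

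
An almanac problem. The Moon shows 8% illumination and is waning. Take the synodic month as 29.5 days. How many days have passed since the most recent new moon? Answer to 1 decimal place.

26.8 days

cos θ = 1 − 2f = 0.840, giving a principal value of 32.9°.
Since the Moon is past full (waning), take the reflex angle: θ = 360° − 32.9° = 327.1°.
At 360°/29.5 d per day, 327.1° corresponds to 26.81 days.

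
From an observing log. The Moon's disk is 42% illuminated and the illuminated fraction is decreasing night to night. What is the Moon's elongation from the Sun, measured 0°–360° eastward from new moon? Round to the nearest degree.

279°

cos θ = 1 − 2f = 0.160, giving a principal value of 80.8°.
Waning ⇒ past full, so θ = 360° − 80.8° = 279.2°.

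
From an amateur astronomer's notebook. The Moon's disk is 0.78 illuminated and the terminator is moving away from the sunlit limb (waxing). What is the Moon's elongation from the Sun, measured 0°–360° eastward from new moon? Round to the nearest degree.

124°

Invert f = (1 − cos θ)/2 to get cos θ = 1 − 2(0.78) = -0.560, hence θ₀ = arccos -0.560 = 124.1°.
The Moon is waxing (0°–180°), so θ = 124.1° directly.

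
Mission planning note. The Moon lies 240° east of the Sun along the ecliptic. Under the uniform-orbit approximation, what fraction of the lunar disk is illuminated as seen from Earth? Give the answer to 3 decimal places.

cos 240° = (-0.500), so f = (1 − (-0.500))/2 = 0.750.

0.750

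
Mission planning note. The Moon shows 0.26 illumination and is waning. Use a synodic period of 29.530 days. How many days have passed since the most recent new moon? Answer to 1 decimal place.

24.5 days

From f = (1 − cos θ)/2: cos θ = 1 − 2×0.26 = 0.480; arccos → 61.3°.
Waning ⇒ past full, so θ = 360° − 61.3° = 298.7°.
At 360°/29.530 d per day, 298.7° corresponds to 24.50 days.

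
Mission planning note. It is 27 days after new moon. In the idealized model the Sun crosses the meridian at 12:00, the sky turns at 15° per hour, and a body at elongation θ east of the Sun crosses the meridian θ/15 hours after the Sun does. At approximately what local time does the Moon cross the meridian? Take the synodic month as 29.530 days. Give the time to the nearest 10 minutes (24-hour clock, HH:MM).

Elongation θ = 360° × 27/29.530 ≈ 329.2°.
Delay after the Sun = 329.2° / (15°/h) ≈ 21.94 h.
12:00 + 21.944 h ≈ 09:57 → 10:00 to the nearest ten minutes.

10:00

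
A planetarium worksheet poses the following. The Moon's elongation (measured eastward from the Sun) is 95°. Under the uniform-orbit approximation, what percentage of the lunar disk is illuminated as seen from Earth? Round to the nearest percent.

54%

cos 95° = (-0.087), so f = (1 − (-0.087))/2 = 0.544, i.e. 54%.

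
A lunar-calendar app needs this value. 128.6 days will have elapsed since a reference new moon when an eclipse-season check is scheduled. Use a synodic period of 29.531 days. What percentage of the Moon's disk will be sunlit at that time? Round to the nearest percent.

128.6/29.531 = 4.355 lunations, so 4 complete cycles and 10.48 d into the next.
Phase angle: θ = 360°·(10.48 d)/(29.531 d) = 127.7°.
Illuminated fraction = (1 − cos 127.7°)/2 = (1 − (-0.612))/2 ≈ 0.806, so 81%.

81%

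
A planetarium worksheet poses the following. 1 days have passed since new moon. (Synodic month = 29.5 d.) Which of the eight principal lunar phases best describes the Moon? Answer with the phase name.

At 1/29.5 of the cycle, θ ≈ 12° — the new moon range.

new moon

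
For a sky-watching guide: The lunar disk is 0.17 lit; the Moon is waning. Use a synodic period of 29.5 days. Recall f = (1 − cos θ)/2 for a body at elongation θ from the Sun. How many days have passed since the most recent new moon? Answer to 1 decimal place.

25.5 days

Invert f = (1 − cos θ)/2 to get cos θ = 1 − 2(0.17) = 0.660, hence θ₀ = arccos 0.660 = 48.7°.
Since the Moon is past full (waning), take the reflex angle: θ = 360° − 48.7° = 311.3°.
That fraction of the synodic month is 311.3/360 × 29.5 d ≈ 25.51 d.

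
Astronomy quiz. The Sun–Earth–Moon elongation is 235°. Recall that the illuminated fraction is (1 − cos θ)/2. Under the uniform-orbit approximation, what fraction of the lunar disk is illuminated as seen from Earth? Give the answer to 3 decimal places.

0.787

f = (1 − cos 235°)/2 = (1 − (-0.574))/2 ≈ 0.787.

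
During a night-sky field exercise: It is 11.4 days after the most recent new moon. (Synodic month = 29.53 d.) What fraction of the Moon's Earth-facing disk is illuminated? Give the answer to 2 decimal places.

Phase angle: θ = 360°·(11.4 d)/(29.53 d) = 139.0°.
With cos θ = (-0.754), the lit fraction is (1 − (-0.754))/2 ≈ 0.877.

0.88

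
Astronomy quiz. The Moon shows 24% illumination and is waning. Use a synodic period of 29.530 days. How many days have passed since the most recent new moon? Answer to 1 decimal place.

From f = (1 − cos θ)/2: cos θ = 1 − 2×0.24 = 0.520; arccos → 58.7°.
Since the Moon is past full (waning), take the reflex angle: θ = 360° − 58.7° = 301.3°.
That fraction of the synodic month is 301.3/360 × 29.530 d ≈ 24.72 d.

24.7 days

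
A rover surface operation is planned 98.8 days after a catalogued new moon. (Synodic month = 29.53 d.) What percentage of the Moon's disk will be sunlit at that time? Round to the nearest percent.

Reduce mod P: 98.8 − 3×29.53 = 10.21 d into the current lunation.
Phase angle: θ = 360°·(10.21 d)/(29.53 d) = 124.5°.
cos 124.5° = (-0.566), so f = (1 − (-0.566))/2 = 0.783, so 78%.

78%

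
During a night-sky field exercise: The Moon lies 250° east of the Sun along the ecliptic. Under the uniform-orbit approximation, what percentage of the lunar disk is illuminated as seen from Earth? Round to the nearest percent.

Half-versine of 250°: (1 − (-0.342))/2 = 0.671, i.e. 67%.

67%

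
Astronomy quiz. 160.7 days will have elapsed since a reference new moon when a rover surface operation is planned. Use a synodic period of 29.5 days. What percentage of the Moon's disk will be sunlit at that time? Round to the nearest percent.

97%

160.7/29.5 = 5.447 lunations, so 5 complete cycles and 13.20 d into the next.
The Moon has covered 13.20/29.5 of its cycle, so θ ≈ 360° × 13.20/29.5 = 161.1°.
With cos θ = (-0.946), the lit fraction is (1 − (-0.946))/2 ≈ 0.973, so 97%.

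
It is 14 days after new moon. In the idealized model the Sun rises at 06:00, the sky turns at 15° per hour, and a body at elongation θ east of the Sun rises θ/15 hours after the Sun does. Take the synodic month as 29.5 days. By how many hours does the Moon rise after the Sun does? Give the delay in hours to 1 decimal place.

11.4 h

Phase angle: θ = 360°·(14 d)/(29.5 d) = 170.8°.
The Moon trails the Sun by θ/15 = 170.8/15 ≈ 11.39 hours.
So the Moon rises 11.39 h after the Sun.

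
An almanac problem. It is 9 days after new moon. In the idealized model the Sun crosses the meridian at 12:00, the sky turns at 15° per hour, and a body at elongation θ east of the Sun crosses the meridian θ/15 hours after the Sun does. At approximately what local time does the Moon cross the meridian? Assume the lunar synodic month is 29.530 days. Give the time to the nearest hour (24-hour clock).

The Moon has covered 9/29.530 of its cycle, so θ ≈ 360° × 9/29.530 = 109.7°.
The Moon trails the Sun by θ/15 = 109.7/15 ≈ 7.31 hours.
12:00 + 7.31 h ≈ 19:19 → 19:00 to the nearest hour.

19:00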